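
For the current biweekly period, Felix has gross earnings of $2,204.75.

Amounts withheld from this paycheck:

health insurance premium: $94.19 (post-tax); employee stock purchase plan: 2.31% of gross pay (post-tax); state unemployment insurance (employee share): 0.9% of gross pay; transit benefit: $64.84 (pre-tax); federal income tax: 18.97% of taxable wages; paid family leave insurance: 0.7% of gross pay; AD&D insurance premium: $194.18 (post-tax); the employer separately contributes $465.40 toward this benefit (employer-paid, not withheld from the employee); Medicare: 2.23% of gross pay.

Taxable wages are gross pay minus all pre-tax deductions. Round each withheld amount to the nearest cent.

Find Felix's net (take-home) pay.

$1,310.23

Transit benefit: $64.84
Taxable wages = $2,204.75 − $64.84 = $2,139.91
Federal income tax: $2,139.91 × 0.1897 = $405.94
Paid family leave insurance: $2,204.75 × 0.007 = $15.43
State unemployment insurance (employee share): $2,204.75 × 0.009 = $19.84
Medicare: $2,204.75 × 0.0223 = $49.17
Health insurance premium: $94.19
AD&D insurance premium: $194.18
Employee stock purchase plan: $2,204.75 × 0.0231 = $50.93
(Employer's $465.40 toward AD&D insurance premium is not withheld from the employee.)
Total deductions = $64.84 + $405.94 + $15.43 + $19.84 + $49.17 + $94.19 + $194.18 + $50.93 = $894.52
Net pay = $2,204.75 − $894.52 = $1,310.23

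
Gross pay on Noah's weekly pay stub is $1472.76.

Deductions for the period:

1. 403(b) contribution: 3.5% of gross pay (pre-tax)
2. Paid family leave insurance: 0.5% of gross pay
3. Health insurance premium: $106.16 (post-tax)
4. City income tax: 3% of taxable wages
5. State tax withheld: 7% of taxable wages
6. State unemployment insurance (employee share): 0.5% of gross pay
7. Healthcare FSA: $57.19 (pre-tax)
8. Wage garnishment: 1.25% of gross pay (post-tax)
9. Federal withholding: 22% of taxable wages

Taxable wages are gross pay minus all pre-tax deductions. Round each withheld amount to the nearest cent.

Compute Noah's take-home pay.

$788.25

403(b) contribution: $1472.76 × 0.035 = $51.55
Healthcare FSA: $57.19
Pre-tax total = $51.55 + $57.19 = $108.74
Taxable wages = $1472.76 − $108.74 = $1364.02
City income tax: $1364.02 × 0.03 = $40.92
State tax withheld: $1364.02 × 0.07 = $95.48
Federal withholding: $1364.02 × 0.22 = $300.08
State unemployment insurance (employee share): $1472.76 × 0.005 = $7.36
Paid family leave insurance: $1472.76 × 0.005 = $7.36
Wage garnishment: $1472.76 × 0.0125 = $18.41
Health insurance premium: $106.16
Total deductions = $51.55 + $57.19 + $40.92 + $95.48 + $300.08 + $7.36 + $7.36 + $18.41 + $106.16 = $684.51
Net pay = $1472.76 − $684.51 = $788.25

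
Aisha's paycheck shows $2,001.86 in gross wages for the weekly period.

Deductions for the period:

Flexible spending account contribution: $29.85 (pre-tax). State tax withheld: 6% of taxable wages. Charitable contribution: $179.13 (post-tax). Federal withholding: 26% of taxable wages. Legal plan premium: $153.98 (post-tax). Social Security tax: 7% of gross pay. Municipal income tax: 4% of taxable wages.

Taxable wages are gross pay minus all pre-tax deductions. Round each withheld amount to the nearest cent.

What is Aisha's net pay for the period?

$788.85

Flexible spending account contribution: $29.85
Taxable wages = $2,001.86 − $29.85 = $1,972.01
Federal withholding: $1,972.01 × 0.26 = $512.72
Municipal income tax: $1,972.01 × 0.04 = $78.88
State tax withheld: $1,972.01 × 0.06 = $118.32
Social Security tax: $2,001.86 × 0.07 = $140.13
Legal plan premium: $153.98
Charitable contribution: $179.13
Total deductions = $29.85 + $512.72 + $78.88 + $118.32 + $140.13 + $153.98 + $179.13 = $1,213.01
Net pay = $2,001.86 − $1,213.01 = $788.85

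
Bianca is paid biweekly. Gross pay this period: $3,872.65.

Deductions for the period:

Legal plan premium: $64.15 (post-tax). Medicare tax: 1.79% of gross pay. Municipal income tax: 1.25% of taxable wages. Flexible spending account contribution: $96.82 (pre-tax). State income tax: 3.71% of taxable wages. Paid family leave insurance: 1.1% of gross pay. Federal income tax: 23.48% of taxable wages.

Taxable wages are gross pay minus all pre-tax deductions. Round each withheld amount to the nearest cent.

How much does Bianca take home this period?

Flexible spending account contribution: $96.82
Taxable wages = $3,872.65 − $96.82 = $3,775.83
Federal income tax: $3,775.83 × 0.2348 = $886.56
State income tax: $3,775.83 × 0.0371 = $140.08
Municipal income tax: $3,775.83 × 0.0125 = $47.20
Paid family leave insurance: $3,872.65 × 0.011 = $42.60
Medicare tax: $3,872.65 × 0.0179 = $69.32
Legal plan premium: $64.15
Total deductions = $96.82 + $886.56 + $140.08 + $47.20 + $42.60 + $69.32 + $64.15 = $1,346.73
Net pay = $3,872.65 − $1,346.73 = $2,525.92

$2,525.92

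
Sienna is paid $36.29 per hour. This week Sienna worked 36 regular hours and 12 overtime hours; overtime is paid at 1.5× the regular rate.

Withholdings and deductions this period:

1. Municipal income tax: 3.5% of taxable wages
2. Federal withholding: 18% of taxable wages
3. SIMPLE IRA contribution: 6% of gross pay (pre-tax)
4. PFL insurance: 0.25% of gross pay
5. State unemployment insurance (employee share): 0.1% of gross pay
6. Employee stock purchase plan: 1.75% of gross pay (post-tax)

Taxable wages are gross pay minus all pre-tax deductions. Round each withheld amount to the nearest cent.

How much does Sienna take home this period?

$1,404.89

Regular pay: 36 × $36.29 = $1,306.44
Overtime pay: 12 × $36.29 × 1.5 = $653.22
Gross pay = $1,306.44 + $653.22 = $1,959.66
SIMPLE IRA contribution: $1,959.66 × 0.06 = $117.58
Taxable wages = $1,959.66 − $117.58 = $1,842.08
Municipal income tax: $1,842.08 × 0.035 = $64.47
Federal withholding: $1,842.08 × 0.18 = $331.57
PFL insurance: $1,959.66 × 0.0025 = $4.90
State unemployment insurance (employee share): $1,959.66 × 0.001 = $1.96
Employee stock purchase plan: $1,959.66 × 0.0175 = $34.29
Total deductions = $117.58 + $64.47 + $331.57 + $4.90 + $1.96 + $34.29 = $554.77
Net pay = $1,959.66 − $554.77 = $1,404.89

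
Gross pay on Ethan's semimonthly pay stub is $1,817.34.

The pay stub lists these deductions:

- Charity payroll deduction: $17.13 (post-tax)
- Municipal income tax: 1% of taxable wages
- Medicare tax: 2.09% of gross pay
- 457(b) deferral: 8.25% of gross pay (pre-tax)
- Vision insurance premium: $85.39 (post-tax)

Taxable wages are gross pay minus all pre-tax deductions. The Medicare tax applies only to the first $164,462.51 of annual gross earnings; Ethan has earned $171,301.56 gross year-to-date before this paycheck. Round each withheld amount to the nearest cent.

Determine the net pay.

457(b) deferral: $1,817.34 × 0.0825 = $149.93
Taxable wages = $1,817.34 − $149.93 = $1,667.41
Municipal income tax: $1,667.41 × 0.01 = $16.67
Medicare tax: annual cap $164,462.51 already reached (YTD $171,301.56), so $0.00
Charity payroll deduction: $17.13
Vision insurance premium: $85.39
Total deductions = $149.93 + $16.67 + $0.00 + $17.13 + $85.39 = $269.12
Net pay = $1,817.34 − $269.12 = $1,548.22

$1,548.22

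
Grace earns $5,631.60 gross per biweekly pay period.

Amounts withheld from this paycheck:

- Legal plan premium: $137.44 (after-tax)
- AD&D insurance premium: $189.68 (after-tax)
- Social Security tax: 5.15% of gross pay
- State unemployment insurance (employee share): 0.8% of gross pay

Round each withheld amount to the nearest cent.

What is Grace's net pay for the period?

$4,969.40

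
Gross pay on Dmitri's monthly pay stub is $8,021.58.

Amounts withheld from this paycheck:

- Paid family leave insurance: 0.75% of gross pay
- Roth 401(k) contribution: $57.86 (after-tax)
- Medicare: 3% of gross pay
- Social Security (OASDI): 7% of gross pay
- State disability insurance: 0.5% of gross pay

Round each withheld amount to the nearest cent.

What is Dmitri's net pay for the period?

Paid family leave insurance: $8,021.58 × 0.0075 = $60.16
State disability insurance: $8,021.58 × 0.005 = $40.11
Medicare: $8,021.58 × 0.03 = $240.65
Social Security (OASDI): $8,021.58 × 0.07 = $561.51
Roth 401(k) contribution: $57.86
Total deductions = $60.16 + $40.11 + $240.65 + $561.51 + $57.86 = $960.29
Net pay = $8,021.58 − $960.29 = $7,061.29

$7,061.29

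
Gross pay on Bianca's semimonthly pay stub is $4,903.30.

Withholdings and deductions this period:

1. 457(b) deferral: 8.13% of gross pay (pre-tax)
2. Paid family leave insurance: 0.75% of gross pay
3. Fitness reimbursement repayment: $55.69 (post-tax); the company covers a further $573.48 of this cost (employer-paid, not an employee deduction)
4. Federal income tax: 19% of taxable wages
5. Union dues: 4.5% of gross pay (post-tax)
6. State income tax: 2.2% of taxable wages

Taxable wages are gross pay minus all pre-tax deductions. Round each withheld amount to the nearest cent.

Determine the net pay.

$3,236.56

457(b) deferral: $4,903.30 × 0.0813 = $398.64
Taxable wages = $4,903.30 − $398.64 = $4,504.66
Federal income tax: $4,504.66 × 0.19 = $855.89
State income tax: $4,504.66 × 0.022 = $99.10
Paid family leave insurance: $4,903.30 × 0.0075 = $36.77
Union dues: $4,903.30 × 0.045 = $220.65
Fitness reimbursement repayment: $55.69
(Employer's $573.48 toward fitness reimbursement repayment is not withheld from the employee.)
Total deductions = $398.64 + $855.89 + $99.10 + $36.77 + $220.65 + $55.69 = $1,666.74
Net pay = $4,903.30 − $1,666.74 = $3,236.56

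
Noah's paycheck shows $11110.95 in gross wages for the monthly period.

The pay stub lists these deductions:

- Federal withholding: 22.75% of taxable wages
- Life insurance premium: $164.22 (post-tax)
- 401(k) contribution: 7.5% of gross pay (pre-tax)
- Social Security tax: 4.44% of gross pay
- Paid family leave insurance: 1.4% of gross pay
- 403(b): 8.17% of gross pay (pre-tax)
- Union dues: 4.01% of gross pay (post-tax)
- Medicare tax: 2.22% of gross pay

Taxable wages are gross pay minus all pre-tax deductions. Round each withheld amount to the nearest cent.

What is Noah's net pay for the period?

$5732.91

403(b): $11110.95 × 0.0817 = $907.76
401(k) contribution: $11110.95 × 0.075 = $833.32
Pre-tax total = $907.76 + $833.32 = $1741.08
Taxable wages = $11110.95 − $1741.08 = $9369.87
Federal withholding: $9369.87 × 0.2275 = $2131.65
Paid family leave insurance: $11110.95 × 0.014 = $155.55
Medicare tax: $11110.95 × 0.0222 = $246.66
Social Security tax: $11110.95 × 0.0444 = $493.33
Life insurance premium: $164.22
Union dues: $11110.95 × 0.0401 = $445.55
Total deductions = $907.76 + $833.32 + $2131.65 + $155.55 + $246.66 + $493.33 + $164.22 + $445.55 = $5378.04
Net pay = $11110.95 − $5378.04 = $5732.91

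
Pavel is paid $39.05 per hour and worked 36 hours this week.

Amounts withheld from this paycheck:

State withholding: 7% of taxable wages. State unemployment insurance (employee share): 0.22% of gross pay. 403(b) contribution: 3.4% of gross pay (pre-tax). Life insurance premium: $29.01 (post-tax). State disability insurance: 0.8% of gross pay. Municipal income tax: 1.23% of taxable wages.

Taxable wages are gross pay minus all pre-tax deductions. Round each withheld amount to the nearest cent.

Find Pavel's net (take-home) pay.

Gross pay: 36 × $39.05 = $1,405.80
403(b) contribution: $1,405.80 × 0.034 = $47.80
Taxable wages = $1,405.80 − $47.80 = $1,358.00
Municipal income tax: $1,358.00 × 0.0123 = $16.70
State withholding: $1,358.00 × 0.07 = $95.06
State disability insurance: $1,405.80 × 0.008 = $11.25
State unemployment insurance (employee share): $1,405.80 × 0.0022 = $3.09
Life insurance premium: $29.01
Total deductions = $47.80 + $16.70 + $95.06 + $11.25 + $3.09 + $29.01 = $202.91
Net pay = $1,405.80 − $202.91 = $1,202.89

$1,202.89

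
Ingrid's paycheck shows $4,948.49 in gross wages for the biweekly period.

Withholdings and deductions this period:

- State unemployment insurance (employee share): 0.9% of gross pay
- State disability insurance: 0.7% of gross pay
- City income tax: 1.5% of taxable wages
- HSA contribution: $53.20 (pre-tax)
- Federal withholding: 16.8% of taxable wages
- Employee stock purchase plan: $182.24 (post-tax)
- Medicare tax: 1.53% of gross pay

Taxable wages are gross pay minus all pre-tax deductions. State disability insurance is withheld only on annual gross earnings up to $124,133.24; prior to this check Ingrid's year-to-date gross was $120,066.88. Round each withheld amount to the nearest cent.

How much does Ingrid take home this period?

$3,668.50

HSA contribution: $53.20
Taxable wages = $4,948.49 − $53.20 = $4,895.29
Federal withholding: $4,895.29 × 0.168 = $822.41
City income tax: $4,895.29 × 0.015 = $73.43
State disability insurance: only $124,133.24 − $120,066.88 = $4,066.36 of this check is subject → $4,066.36 × 0.007 = $28.46
Medicare tax: $4,948.49 × 0.0153 = $75.71
State unemployment insurance (employee share): $4,948.49 × 0.009 = $44.54
Employee stock purchase plan: $182.24
Total deductions = $53.20 + $822.41 + $73.43 + $28.46 + $75.71 + $44.54 + $182.24 = $1,279.99
Net pay = $4,948.49 − $1,279.99 = $3,668.50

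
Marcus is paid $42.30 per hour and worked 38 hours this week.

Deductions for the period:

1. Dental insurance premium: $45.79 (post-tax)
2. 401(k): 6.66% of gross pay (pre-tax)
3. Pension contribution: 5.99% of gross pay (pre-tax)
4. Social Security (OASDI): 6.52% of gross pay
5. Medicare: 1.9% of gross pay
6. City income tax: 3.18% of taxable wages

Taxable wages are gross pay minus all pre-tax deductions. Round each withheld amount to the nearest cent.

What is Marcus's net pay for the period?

Gross pay: 38 × $42.30 = $1,607.40
401(k): $1,607.40 × 0.0666 = $107.05
Pension contribution: $1,607.40 × 0.0599 = $96.28
Pre-tax total = $107.05 + $96.28 = $203.33
Taxable wages = $1,607.40 − $203.33 = $1,404.07
City income tax: $1,404.07 × 0.0318 = $44.65
Social Security (OASDI): $1,607.40 × 0.0652 = $104.80
Medicare: $1,607.40 × 0.019 = $30.54
Dental insurance premium: $45.79
Total deductions = $107.05 + $96.28 + $44.65 + $104.80 + $30.54 + $45.79 = $429.11
Net pay = $1,607.40 − $429.11 = $1,178.29

$1,178.29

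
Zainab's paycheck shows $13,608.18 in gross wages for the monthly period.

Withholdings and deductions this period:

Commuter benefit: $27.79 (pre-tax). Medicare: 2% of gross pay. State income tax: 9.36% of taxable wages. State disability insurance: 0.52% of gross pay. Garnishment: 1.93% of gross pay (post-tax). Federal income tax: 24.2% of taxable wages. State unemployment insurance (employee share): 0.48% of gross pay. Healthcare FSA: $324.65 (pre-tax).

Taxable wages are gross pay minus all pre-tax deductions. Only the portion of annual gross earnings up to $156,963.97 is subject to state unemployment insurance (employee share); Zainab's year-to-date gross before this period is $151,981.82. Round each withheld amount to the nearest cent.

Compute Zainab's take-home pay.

$8,177.64

Healthcare FSA: $324.65
Commuter benefit: $27.79
Pre-tax total = $324.65 + $27.79 = $352.44
Taxable wages = $13,608.18 − $352.44 = $13,255.74
Federal income tax: $13,255.74 × 0.242 = $3,207.89
State income tax: $13,255.74 × 0.0936 = $1,240.74
State disability insurance: $13,608.18 × 0.0052 = $70.76
Medicare: $13,608.18 × 0.02 = $272.16
State unemployment insurance (employee share): only $156,963.97 − $151,981.82 = $4,982.15 of this check is subject → $4,982.15 × 0.0048 = $23.91
Garnishment: $13,608.18 × 0.0193 = $262.64
Total deductions = $324.65 + $27.79 + $3,207.89 + $1,240.74 + $70.76 + $272.16 + $23.91 + $262.64 = $5,430.54
Net pay = $13,608.18 − $5,430.54 = $8,177.64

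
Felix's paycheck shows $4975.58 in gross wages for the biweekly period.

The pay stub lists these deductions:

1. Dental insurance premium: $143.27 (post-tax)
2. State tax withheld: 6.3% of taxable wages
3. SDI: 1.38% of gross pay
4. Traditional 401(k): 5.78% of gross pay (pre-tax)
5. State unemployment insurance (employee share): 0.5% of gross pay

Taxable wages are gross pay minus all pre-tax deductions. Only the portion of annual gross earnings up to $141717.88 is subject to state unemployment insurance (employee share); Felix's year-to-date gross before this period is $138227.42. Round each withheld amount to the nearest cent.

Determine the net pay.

$4163.27

Traditional 401(k): $4975.58 × 0.0578 = $287.59
Taxable wages = $4975.58 − $287.59 = $4687.99
State tax withheld: $4687.99 × 0.063 = $295.34
SDI: $4975.58 × 0.0138 = $68.66
State unemployment insurance (employee share): only $141717.88 − $138227.42 = $3490.46 of this check is subject → $3490.46 × 0.005 = $17.45
Dental insurance premium: $143.27
Total deductions = $287.59 + $295.34 + $68.66 + $17.45 + $143.27 = $812.31
Net pay = $4975.58 − $812.31 = $4163.27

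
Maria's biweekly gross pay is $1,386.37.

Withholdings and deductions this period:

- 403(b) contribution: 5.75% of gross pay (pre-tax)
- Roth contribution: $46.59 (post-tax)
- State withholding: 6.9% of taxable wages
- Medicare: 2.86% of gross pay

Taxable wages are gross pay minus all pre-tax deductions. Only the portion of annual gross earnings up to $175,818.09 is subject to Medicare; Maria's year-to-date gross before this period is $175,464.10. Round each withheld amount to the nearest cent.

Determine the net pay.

403(b) contribution: $1,386.37 × 0.0575 = $79.72
Taxable wages = $1,386.37 − $79.72 = $1,306.65
State withholding: $1,306.65 × 0.069 = $90.16
Medicare: only $175,818.09 − $175,464.10 = $353.99 of this check is subject → $353.99 × 0.0286 = $10.12
Roth contribution: $46.59
Total deductions = $79.72 + $90.16 + $10.12 + $46.59 = $226.59
Net pay = $1,386.37 − $226.59 = $1,159.78

$1,159.78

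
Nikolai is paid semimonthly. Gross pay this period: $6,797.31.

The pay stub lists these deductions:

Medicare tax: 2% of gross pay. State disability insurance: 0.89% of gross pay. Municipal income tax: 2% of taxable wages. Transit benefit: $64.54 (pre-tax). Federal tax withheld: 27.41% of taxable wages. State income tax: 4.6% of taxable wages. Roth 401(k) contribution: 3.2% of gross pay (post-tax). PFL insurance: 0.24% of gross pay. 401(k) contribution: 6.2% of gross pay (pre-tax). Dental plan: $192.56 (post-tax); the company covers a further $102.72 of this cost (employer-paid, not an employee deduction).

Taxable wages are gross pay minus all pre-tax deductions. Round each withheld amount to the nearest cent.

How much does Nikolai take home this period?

Transit benefit: $64.54
401(k) contribution: $6,797.31 × 0.062 = $421.43
Pre-tax total = $64.54 + $421.43 = $485.97
Taxable wages = $6,797.31 − $485.97 = $6,311.34
State income tax: $6,311.34 × 0.046 = $290.32
Federal tax withheld: $6,311.34 × 0.2741 = $1,729.94
Municipal income tax: $6,311.34 × 0.02 = $126.23
Medicare tax: $6,797.31 × 0.02 = $135.95
PFL insurance: $6,797.31 × 0.0024 = $16.31
State disability insurance: $6,797.31 × 0.0089 = $60.50
Roth 401(k) contribution: $6,797.31 × 0.032 = $217.51
Dental plan: $192.56
(Employer's $102.72 toward dental plan is not withheld from the employee.)
Total deductions = $64.54 + $421.43 + $290.32 + $1,729.94 + $126.23 + $135.95 + $16.31 + $60.50 + $217.51 + $192.56 = $3,255.29
Net pay = $6,797.31 − $3,255.29 = $3,542.02

$3,542.02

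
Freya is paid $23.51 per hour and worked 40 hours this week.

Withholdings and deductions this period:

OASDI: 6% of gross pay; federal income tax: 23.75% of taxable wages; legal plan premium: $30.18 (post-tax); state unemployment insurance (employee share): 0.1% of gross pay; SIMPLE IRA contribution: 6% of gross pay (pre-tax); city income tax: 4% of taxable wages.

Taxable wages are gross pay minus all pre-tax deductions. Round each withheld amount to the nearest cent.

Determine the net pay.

Gross pay: 40 × $23.51 = $940.40
SIMPLE IRA contribution: $940.40 × 0.06 = $56.42
Taxable wages = $940.40 − $56.42 = $883.98
Federal income tax: $883.98 × 0.2375 = $209.95
City income tax: $883.98 × 0.04 = $35.36
OASDI: $940.40 × 0.06 = $56.42
State unemployment insurance (employee share): $940.40 × 0.001 = $0.94
Legal plan premium: $30.18
Total deductions = $56.42 + $209.95 + $35.36 + $56.42 + $0.94 + $30.18 = $389.27
Net pay = $940.40 − $389.27 = $551.13

$551.13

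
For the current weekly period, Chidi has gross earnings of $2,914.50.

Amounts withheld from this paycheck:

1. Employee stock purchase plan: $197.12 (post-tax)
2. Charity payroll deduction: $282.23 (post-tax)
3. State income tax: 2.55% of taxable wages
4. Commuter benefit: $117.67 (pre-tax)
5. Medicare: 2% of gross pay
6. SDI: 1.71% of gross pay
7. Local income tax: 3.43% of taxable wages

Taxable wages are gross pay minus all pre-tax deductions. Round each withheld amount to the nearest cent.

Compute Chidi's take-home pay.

$2,042.10

Commuter benefit: $117.67
Taxable wages = $2,914.50 − $117.67 = $2,796.83
Local income tax: $2,796.83 × 0.0343 = $95.93
State income tax: $2,796.83 × 0.0255 = $71.32
SDI: $2,914.50 × 0.0171 = $49.84
Medicare: $2,914.50 × 0.02 = $58.29
Employee stock purchase plan: $197.12
Charity payroll deduction: $282.23
Total deductions = $117.67 + $95.93 + $71.32 + $49.84 + $58.29 + $197.12 + $282.23 = $872.40
Net pay = $2,914.50 − $872.40 = $2,042.10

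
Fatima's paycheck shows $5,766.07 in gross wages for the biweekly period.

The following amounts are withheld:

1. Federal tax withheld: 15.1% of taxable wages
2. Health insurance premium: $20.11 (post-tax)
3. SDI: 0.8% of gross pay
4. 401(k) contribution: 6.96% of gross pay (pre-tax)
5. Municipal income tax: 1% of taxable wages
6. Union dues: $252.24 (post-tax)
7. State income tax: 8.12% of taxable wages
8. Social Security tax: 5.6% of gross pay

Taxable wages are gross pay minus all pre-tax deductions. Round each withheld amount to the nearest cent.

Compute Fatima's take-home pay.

$3,424.02

401(k) contribution: $5,766.07 × 0.0696 = $401.32
Taxable wages = $5,766.07 − $401.32 = $5,364.75
Federal tax withheld: $5,364.75 × 0.151 = $810.08
State income tax: $5,364.75 × 0.0812 = $435.62
Municipal income tax: $5,364.75 × 0.01 = $53.65
Social Security tax: $5,766.07 × 0.056 = $322.90
SDI: $5,766.07 × 0.008 = $46.13
Union dues: $252.24
Health insurance premium: $20.11
Total deductions = $401.32 + $810.08 + $435.62 + $53.65 + $322.90 + $46.13 + $252.24 + $20.11 = $2,342.05
Net pay = $5,766.07 − $2,342.05 = $3,424.02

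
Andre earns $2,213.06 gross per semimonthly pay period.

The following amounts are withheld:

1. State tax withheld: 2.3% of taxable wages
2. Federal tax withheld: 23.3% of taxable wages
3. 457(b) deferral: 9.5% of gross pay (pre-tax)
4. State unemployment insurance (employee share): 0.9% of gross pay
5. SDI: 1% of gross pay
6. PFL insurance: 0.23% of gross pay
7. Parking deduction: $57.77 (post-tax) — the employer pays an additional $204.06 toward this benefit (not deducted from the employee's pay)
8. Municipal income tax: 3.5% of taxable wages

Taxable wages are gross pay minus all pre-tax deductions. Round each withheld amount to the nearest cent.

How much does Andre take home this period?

$1,315.09

457(b) deferral: $2,213.06 × 0.095 = $210.24
Taxable wages = $2,213.06 − $210.24 = $2,002.82
Federal tax withheld: $2,002.82 × 0.233 = $466.66
Municipal income tax: $2,002.82 × 0.035 = $70.10
State tax withheld: $2,002.82 × 0.023 = $46.06
State unemployment insurance (employee share): $2,213.06 × 0.009 = $19.92
SDI: $2,213.06 × 0.01 = $22.13
PFL insurance: $2,213.06 × 0.0023 = $5.09
Parking deduction: $57.77
(Employer's $204.06 toward parking deduction is not withheld from the employee.)
Total deductions = $210.24 + $466.66 + $70.10 + $46.06 + $19.92 + $22.13 + $5.09 + $57.77 = $897.97
Net pay = $2,213.06 − $897.97 = $1,315.09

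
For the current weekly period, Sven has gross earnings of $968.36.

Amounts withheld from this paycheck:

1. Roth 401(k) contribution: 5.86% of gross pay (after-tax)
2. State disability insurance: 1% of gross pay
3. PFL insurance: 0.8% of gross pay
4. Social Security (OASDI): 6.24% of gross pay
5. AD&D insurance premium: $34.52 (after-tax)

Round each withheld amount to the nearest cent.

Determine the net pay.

$799.23

Social Security (OASDI): $968.36 × 0.0624 = $60.43
PFL insurance: $968.36 × 0.008 = $7.75
State disability insurance: $968.36 × 0.01 = $9.68
Roth 401(k) contribution: $968.36 × 0.0586 = $56.75
AD&D insurance premium: $34.52
Total deductions = $60.43 + $7.75 + $9.68 + $56.75 + $34.52 = $169.13
Net pay = $968.36 − $169.13 = $799.23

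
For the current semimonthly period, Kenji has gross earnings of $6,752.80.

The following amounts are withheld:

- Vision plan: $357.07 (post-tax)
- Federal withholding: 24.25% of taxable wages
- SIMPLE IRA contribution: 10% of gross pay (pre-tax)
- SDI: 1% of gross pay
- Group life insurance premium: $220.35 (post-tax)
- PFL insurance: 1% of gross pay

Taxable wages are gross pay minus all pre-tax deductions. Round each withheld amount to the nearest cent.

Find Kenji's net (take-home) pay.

$3,891.24

SIMPLE IRA contribution: $6,752.80 × 0.1 = $675.28
Taxable wages = $6,752.80 − $675.28 = $6,077.52
Federal withholding: $6,077.52 × 0.2425 = $1,473.80
PFL insurance: $6,752.80 × 0.01 = $67.53
SDI: $6,752.80 × 0.01 = $67.53
Vision plan: $357.07
Group life insurance premium: $220.35
Total deductions = $675.28 + $1,473.80 + $67.53 + $67.53 + $357.07 + $220.35 = $2,861.56
Net pay = $6,752.80 − $2,861.56 = $3,891.24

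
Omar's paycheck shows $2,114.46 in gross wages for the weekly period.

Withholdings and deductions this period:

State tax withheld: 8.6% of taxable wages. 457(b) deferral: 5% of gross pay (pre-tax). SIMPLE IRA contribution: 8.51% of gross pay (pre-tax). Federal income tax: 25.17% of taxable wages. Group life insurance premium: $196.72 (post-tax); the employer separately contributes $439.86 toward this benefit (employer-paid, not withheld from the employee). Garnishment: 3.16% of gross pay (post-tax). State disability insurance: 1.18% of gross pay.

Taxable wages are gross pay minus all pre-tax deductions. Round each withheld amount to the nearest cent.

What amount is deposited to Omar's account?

$922.72

457(b) deferral: $2,114.46 × 0.05 = $105.72
SIMPLE IRA contribution: $2,114.46 × 0.0851 = $179.94
Pre-tax total = $105.72 + $179.94 = $285.66
Taxable wages = $2,114.46 − $285.66 = $1,828.80
Federal income tax: $1,828.80 × 0.2517 = $460.31
State tax withheld: $1,828.80 × 0.086 = $157.28
State disability insurance: $2,114.46 × 0.0118 = $24.95
Garnishment: $2,114.46 × 0.0316 = $66.82
Group life insurance premium: $196.72
(Employer's $439.86 toward group life insurance premium is not withheld from the employee.)
Total deductions = $105.72 + $179.94 + $460.31 + $157.28 + $24.95 + $66.82 + $196.72 = $1,191.74
Net pay = $2,114.46 − $1,191.74 = $922.72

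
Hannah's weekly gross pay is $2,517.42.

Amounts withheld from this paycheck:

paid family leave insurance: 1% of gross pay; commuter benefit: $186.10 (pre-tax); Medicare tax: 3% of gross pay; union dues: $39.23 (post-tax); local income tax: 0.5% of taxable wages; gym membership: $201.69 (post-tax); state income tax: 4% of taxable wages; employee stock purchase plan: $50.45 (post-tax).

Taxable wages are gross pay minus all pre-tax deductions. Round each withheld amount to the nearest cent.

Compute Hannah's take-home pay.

$1,834.35

Commuter benefit: $186.10
Taxable wages = $2,517.42 − $186.10 = $2,331.32
Local income tax: $2,331.32 × 0.005 = $11.66
State income tax: $2,331.32 × 0.04 = $93.25
Paid family leave insurance: $2,517.42 × 0.01 = $25.17
Medicare tax: $2,517.42 × 0.03 = $75.52
Gym membership: $201.69
Employee stock purchase plan: $50.45
Union dues: $39.23
Total deductions = $186.10 + $11.66 + $93.25 + $25.17 + $75.52 + $201.69 + $50.45 + $39.23 = $683.07
Net pay = $2,517.42 − $683.07 = $1,834.35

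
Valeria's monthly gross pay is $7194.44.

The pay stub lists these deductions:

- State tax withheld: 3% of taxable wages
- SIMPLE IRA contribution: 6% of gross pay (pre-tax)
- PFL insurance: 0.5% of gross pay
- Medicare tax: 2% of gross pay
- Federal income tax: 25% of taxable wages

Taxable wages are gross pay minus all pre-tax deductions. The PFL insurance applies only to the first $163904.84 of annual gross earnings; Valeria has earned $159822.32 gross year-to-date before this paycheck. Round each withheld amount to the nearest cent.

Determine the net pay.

$4704.90

SIMPLE IRA contribution: $7194.44 × 0.06 = $431.67
Taxable wages = $7194.44 − $431.67 = $6762.77
Federal income tax: $6762.77 × 0.25 = $1690.69
State tax withheld: $6762.77 × 0.03 = $202.88
Medicare tax: $7194.44 × 0.02 = $143.89
PFL insurance: only $163904.84 − $159822.32 = $4082.52 of this check is subject → $4082.52 × 0.005 = $20.41
Total deductions = $431.67 + $1690.69 + $202.88 + $143.89 + $20.41 = $2489.54
Net pay = $7194.44 − $2489.54 = $4704.90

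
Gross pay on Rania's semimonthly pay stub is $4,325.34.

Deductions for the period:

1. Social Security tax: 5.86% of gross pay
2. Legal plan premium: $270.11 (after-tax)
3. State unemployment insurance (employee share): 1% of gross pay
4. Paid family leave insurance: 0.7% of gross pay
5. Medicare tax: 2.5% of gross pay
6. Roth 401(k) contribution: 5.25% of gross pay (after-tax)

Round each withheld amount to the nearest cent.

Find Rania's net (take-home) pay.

Medicare tax: $4,325.34 × 0.025 = $108.13
State unemployment insurance (employee share): $4,325.34 × 0.01 = $43.25
Social Security tax: $4,325.34 × 0.0586 = $253.46
Paid family leave insurance: $4,325.34 × 0.007 = $30.28
Legal plan premium: $270.11
Roth 401(k) contribution: $4,325.34 × 0.0525 = $227.08
Total deductions = $108.13 + $43.25 + $253.46 + $30.28 + $270.11 + $227.08 = $932.31
Net pay = $4,325.34 − $932.31 = $3,393.03

$3,393.03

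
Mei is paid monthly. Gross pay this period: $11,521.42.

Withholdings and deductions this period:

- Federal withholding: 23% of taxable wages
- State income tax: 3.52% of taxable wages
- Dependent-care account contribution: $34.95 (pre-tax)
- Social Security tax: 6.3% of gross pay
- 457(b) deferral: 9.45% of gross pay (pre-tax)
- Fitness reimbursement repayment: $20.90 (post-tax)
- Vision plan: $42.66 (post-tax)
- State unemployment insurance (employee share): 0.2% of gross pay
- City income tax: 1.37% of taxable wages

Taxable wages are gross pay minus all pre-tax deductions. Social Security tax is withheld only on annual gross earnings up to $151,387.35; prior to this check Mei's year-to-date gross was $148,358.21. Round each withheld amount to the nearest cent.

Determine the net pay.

$7,220.34

Dependent-care account contribution: $34.95
457(b) deferral: $11,521.42 × 0.0945 = $1,088.77
Pre-tax total = $34.95 + $1,088.77 = $1,123.72
Taxable wages = $11,521.42 − $1,123.72 = $10,397.70
City income tax: $10,397.70 × 0.0137 = $142.45
Federal withholding: $10,397.70 × 0.23 = $2,391.47
State income tax: $10,397.70 × 0.0352 = $366.00
State unemployment insurance (employee share): $11,521.42 × 0.002 = $23.04
Social Security tax: only $151,387.35 − $148,358.21 = $3,029.14 of this check is subject → $3,029.14 × 0.063 = $190.84
Vision plan: $42.66
Fitness reimbursement repayment: $20.90
Total deductions = $34.95 + $1,088.77 + $142.45 + $2,391.47 + $366.00 + $23.04 + $190.84 + $42.66 + $20.90 = $4,301.08
Net pay = $11,521.42 − $4,301.08 = $7,220.34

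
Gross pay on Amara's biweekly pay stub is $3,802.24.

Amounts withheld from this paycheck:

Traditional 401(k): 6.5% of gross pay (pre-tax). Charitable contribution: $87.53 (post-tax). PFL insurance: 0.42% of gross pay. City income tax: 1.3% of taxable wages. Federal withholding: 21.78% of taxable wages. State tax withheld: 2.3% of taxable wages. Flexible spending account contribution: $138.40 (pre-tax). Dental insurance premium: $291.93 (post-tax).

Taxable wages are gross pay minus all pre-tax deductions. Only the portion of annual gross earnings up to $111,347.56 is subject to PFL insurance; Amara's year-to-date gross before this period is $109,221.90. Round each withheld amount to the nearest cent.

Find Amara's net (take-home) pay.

$2,161.14

Traditional 401(k): $3,802.24 × 0.065 = $247.15
Flexible spending account contribution: $138.40
Pre-tax total = $247.15 + $138.40 = $385.55
Taxable wages = $3,802.24 − $385.55 = $3,416.69
City income tax: $3,416.69 × 0.013 = $44.42
Federal withholding: $3,416.69 × 0.2178 = $744.16
State tax withheld: $3,416.69 × 0.023 = $78.58
PFL insurance: only $111,347.56 − $109,221.90 = $2,125.66 of this check is subject → $2,125.66 × 0.0042 = $8.93
Dental insurance premium: $291.93
Charitable contribution: $87.53
Total deductions = $247.15 + $138.40 + $44.42 + $744.16 + $78.58 + $8.93 + $291.93 + $87.53 = $1,641.10
Net pay = $3,802.24 − $1,641.10 = $2,161.14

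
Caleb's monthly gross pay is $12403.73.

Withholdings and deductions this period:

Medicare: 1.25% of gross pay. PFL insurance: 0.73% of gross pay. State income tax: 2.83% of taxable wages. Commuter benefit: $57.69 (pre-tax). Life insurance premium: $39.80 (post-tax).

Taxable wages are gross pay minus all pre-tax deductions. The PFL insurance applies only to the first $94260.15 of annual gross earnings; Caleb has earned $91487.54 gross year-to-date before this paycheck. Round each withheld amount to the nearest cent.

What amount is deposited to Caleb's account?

$11781.56

Commuter benefit: $57.69
Taxable wages = $12403.73 − $57.69 = $12346.04
State income tax: $12346.04 × 0.0283 = $349.39
PFL insurance: only $94260.15 − $91487.54 = $2772.61 of this check is subject → $2772.61 × 0.0073 = $20.24
Medicare: $12403.73 × 0.0125 = $155.05
Life insurance premium: $39.80
Total deductions = $57.69 + $349.39 + $20.24 + $155.05 + $39.80 = $622.17
Net pay = $12403.73 − $622.17 = $11781.56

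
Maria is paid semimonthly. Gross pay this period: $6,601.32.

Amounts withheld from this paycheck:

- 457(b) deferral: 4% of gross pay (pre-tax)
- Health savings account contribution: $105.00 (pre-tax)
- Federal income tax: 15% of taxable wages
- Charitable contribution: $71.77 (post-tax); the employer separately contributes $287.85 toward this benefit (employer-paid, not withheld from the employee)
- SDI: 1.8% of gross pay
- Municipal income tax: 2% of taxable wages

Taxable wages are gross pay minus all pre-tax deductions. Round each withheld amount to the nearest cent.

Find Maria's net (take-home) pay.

Health savings account contribution: $105.00
457(b) deferral: $6,601.32 × 0.04 = $264.05
Pre-tax total = $105.00 + $264.05 = $369.05
Taxable wages = $6,601.32 − $369.05 = $6,232.27
Federal income tax: $6,232.27 × 0.15 = $934.84
Municipal income tax: $6,232.27 × 0.02 = $124.65
SDI: $6,601.32 × 0.018 = $118.82
Charitable contribution: $71.77
(Employer's $287.85 toward charitable contribution is not withheld from the employee.)
Total deductions = $105.00 + $264.05 + $934.84 + $124.65 + $118.82 + $71.77 = $1,619.13
Net pay = $6,601.32 − $1,619.13 = $4,982.19

$4,982.19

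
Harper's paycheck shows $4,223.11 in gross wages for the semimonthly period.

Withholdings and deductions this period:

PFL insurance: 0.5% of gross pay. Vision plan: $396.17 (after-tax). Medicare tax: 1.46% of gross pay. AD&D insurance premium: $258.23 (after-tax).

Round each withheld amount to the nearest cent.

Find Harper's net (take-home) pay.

$3,485.93

Medicare tax: $4,223.11 × 0.0146 = $61.66
PFL insurance: $4,223.11 × 0.005 = $21.12
Vision plan: $396.17
AD&D insurance premium: $258.23
Total deductions = $61.66 + $21.12 + $396.17 + $258.23 = $737.18
Net pay = $4,223.11 − $737.18 = $3,485.93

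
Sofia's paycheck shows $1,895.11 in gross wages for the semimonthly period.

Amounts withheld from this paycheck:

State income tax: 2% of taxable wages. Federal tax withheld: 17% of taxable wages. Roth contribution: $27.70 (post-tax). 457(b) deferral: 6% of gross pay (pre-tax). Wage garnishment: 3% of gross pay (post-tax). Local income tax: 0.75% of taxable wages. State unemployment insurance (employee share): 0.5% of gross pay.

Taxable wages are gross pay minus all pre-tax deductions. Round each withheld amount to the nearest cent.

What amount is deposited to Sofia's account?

$1,335.54

457(b) deferral: $1,895.11 × 0.06 = $113.71
Taxable wages = $1,895.11 − $113.71 = $1,781.40
State income tax: $1,781.40 × 0.02 = $35.63
Federal tax withheld: $1,781.40 × 0.17 = $302.84
Local income tax: $1,781.40 × 0.0075 = $13.36
State unemployment insurance (employee share): $1,895.11 × 0.005 = $9.48
Roth contribution: $27.70
Wage garnishment: $1,895.11 × 0.03 = $56.85
Total deductions = $113.71 + $35.63 + $302.84 + $13.36 + $9.48 + $27.70 + $56.85 = $559.57
Net pay = $1,895.11 − $559.57 = $1,335.54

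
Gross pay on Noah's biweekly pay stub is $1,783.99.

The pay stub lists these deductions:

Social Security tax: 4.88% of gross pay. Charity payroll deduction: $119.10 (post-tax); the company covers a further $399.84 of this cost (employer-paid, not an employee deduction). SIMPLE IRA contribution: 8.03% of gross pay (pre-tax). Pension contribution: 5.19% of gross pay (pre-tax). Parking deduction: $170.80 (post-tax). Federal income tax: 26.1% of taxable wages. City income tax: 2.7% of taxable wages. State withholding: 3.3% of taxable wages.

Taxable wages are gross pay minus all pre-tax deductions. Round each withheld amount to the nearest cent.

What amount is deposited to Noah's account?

$674.23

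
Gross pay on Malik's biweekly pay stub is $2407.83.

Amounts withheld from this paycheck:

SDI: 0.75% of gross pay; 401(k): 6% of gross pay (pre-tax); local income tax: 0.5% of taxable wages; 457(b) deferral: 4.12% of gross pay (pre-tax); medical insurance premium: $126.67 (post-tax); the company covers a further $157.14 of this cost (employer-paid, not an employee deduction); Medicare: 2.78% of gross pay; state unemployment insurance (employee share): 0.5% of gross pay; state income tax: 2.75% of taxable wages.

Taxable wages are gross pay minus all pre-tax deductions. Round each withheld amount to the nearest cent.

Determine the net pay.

$1870.12

401(k): $2407.83 × 0.06 = $144.47
457(b) deferral: $2407.83 × 0.0412 = $99.20
Pre-tax total = $144.47 + $99.20 = $243.67
Taxable wages = $2407.83 − $243.67 = $2164.16
Local income tax: $2164.16 × 0.005 = $10.82
State income tax: $2164.16 × 0.0275 = $59.51
SDI: $2407.83 × 0.0075 = $18.06
Medicare: $2407.83 × 0.0278 = $66.94
State unemployment insurance (employee share): $2407.83 × 0.005 = $12.04
Medical insurance premium: $126.67
(Employer's $157.14 toward medical insurance premium is not withheld from the employee.)
Total deductions = $144.47 + $99.20 + $10.82 + $59.51 + $18.06 + $66.94 + $12.04 + $126.67 = $537.71
Net pay = $2407.83 − $537.71 = $1870.12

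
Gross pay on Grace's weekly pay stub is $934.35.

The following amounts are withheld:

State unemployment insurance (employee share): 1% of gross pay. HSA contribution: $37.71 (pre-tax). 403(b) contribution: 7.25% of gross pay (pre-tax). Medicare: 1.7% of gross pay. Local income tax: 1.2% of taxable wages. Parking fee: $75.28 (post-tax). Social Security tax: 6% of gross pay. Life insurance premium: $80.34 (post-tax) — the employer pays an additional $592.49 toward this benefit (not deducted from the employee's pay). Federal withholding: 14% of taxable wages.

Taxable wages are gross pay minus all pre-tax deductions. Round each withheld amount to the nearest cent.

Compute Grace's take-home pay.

$466.00

403(b) contribution: $934.35 × 0.0725 = $67.74
HSA contribution: $37.71
Pre-tax total = $67.74 + $37.71 = $105.45
Taxable wages = $934.35 − $105.45 = $828.90
Federal withholding: $828.90 × 0.14 = $116.05
Local income tax: $828.90 × 0.012 = $9.95
State unemployment insurance (employee share): $934.35 × 0.01 = $9.34
Social Security tax: $934.35 × 0.06 = $56.06
Medicare: $934.35 × 0.017 = $15.88
Parking fee: $75.28
Life insurance premium: $80.34
(Employer's $592.49 toward life insurance premium is not withheld from the employee.)
Total deductions = $67.74 + $37.71 + $116.05 + $9.95 + $9.34 + $56.06 + $15.88 + $75.28 + $80.34 = $468.35
Net pay = $934.35 − $468.35 = $466.00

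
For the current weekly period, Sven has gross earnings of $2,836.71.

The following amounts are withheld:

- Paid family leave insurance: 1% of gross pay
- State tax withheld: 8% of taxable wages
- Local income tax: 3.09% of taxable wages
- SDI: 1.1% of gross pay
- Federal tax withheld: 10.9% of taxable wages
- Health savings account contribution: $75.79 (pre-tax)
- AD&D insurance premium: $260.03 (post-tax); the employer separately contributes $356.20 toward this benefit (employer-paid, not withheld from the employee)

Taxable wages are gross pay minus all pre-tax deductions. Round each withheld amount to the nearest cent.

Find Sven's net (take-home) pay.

$1,834.20

Health savings account contribution: $75.79
Taxable wages = $2,836.71 − $75.79 = $2,760.92
State tax withheld: $2,760.92 × 0.08 = $220.87
Federal tax withheld: $2,760.92 × 0.109 = $300.94
Local income tax: $2,760.92 × 0.0309 = $85.31
SDI: $2,836.71 × 0.011 = $31.20
Paid family leave insurance: $2,836.71 × 0.01 = $28.37
AD&D insurance premium: $260.03
(Employer's $356.20 toward AD&D insurance premium is not withheld from the employee.)
Total deductions = $75.79 + $220.87 + $300.94 + $85.31 + $31.20 + $28.37 + $260.03 = $1,002.51
Net pay = $2,836.71 − $1,002.51 = $1,834.20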